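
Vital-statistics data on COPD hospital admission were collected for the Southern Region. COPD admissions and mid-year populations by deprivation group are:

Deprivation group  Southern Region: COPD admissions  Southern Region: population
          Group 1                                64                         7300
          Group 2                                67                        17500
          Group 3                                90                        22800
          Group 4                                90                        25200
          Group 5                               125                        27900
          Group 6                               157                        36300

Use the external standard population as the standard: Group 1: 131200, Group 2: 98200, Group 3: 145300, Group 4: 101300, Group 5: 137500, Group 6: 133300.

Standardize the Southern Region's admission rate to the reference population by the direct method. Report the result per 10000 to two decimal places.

48.93

Deprivation-specific rates per 10000 for the Southern Region: 87.67, 38.29, 39.47, 35.71, 44.80, 43.25.
Standard total = 746800; weights = 0.1757, 0.1315, 0.1946, 0.1356, 0.1841, 0.1785.
Standardized rate: 0.1757×87.67 + 0.1315×38.29 + 0.1946×39.47 + 0.1356×35.71 + 0.1841×44.80 + 0.1785×43.25 = 48.9304 per 10000.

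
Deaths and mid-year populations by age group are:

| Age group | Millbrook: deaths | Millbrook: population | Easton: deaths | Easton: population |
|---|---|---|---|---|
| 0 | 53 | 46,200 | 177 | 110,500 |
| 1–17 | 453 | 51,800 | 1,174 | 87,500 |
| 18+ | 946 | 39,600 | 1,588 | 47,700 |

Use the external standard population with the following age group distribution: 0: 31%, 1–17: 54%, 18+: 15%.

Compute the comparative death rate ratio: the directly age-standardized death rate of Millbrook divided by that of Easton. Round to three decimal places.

0.680

Age-specific rates per 100,000 for Millbrook: 114.72, 874.52, 2388.89.
For Easton: 160.18, 1341.71, 3329.14.
Standard weights: 0.31, 0.54, 0.15.
Millbrook: 0.3100×114.72 + 0.5400×874.52 + 0.1500×2388.89 = 866.1355 per 100,000.
Easton: 0.3100×160.18 + 0.5400×1341.71 + 0.1500×3329.14 = 1273.5529 per 100,000.
Ratio = 866.1355 ÷ 1273.5529 = 0.68009.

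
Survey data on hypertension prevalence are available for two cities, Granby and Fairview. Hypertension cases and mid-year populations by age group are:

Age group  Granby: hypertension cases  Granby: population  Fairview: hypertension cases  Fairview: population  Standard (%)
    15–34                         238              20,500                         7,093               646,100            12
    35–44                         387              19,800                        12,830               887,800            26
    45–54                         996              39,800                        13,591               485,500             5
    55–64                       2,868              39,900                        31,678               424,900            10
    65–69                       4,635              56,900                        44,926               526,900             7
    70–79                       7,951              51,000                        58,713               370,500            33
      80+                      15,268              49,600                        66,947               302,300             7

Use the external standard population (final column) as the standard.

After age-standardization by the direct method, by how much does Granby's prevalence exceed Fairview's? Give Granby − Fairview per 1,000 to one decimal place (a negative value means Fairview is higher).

Age-specific rates per 1,000 for Granby: 11.610, 19.545, 25.025, 71.880, 81.459, 155.902, 307.823.
For Fairview: 10.978, 14.451, 27.994, 74.554, 85.265, 158.470, 221.459.
Standard weights: 0.12, 0.26, 0.05, 0.10, 0.07, 0.33, 0.07.
Granby: 0.1200×11.610 + 0.2600×19.545 + 0.0500×25.025 + 0.1000×71.880 + 0.0700×81.459 + 0.3300×155.902 + 0.0700×307.823 = 93.6116 per 1,000.
Fairview: 0.1200×10.978 + 0.2600×14.451 + 0.0500×27.994 + 0.1000×74.554 + 0.0700×85.265 + 0.3300×158.470 + 0.0700×221.459 = 87.6955 per 1,000.
Difference = 93.6116 − 87.6955 = 5.9161.

5.9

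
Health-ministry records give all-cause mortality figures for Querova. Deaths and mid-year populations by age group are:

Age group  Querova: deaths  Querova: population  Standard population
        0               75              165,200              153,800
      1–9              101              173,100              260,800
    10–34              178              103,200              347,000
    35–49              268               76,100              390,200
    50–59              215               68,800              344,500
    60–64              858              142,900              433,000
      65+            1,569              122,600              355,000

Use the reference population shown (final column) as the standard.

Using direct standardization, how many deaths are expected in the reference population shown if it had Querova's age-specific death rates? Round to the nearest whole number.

Age-specific rates per 1,000 for Querova: 0.454, 0.583, 1.725, 3.522, 3.125, 6.004, 12.798.
Expected deaths = Σ (standard pop × age-specific rate ÷ 1,000)
= 153,800×0.454/1,000 + 260,800×0.583/1,000 + 347,000×1.725/1,000 + 390,200×3.522/1,000 + 344,500×3.125/1,000 + 433,000×6.004/1,000 + 355,000×12.798/1,000
= 69.82 + 152.17 + 598.51 + 1374.16 + 1076.56 + 2599.82 + 4543.19 = 10414.23.

10414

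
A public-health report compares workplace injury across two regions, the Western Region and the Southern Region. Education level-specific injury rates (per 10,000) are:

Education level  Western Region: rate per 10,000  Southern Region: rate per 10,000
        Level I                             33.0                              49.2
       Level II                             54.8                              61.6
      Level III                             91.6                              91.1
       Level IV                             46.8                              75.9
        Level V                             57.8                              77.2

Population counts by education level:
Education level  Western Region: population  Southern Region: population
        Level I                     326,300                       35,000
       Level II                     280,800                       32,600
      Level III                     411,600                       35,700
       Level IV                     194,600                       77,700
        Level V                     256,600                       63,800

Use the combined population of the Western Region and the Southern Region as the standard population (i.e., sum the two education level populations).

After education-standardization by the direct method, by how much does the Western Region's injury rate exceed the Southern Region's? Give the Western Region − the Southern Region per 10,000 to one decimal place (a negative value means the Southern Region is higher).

-12.8

Combined standard total = 1,714,700; weights = 0.2107, 0.1828, 0.2609, 0.1588, 0.1869.
The Western Region: 0.2107×33.0 + 0.1828×54.8 + 0.2609×91.6 + 0.1588×46.8 + 0.1869×57.8 = 59.0964 per 10,000.
The Southern Region: 0.2107×49.2 + 0.1828×61.6 + 0.2609×91.1 + 0.1588×75.9 + 0.1869×77.2 = 71.8685 per 10,000.
Difference = 59.0964 − 71.8685 = -12.7720.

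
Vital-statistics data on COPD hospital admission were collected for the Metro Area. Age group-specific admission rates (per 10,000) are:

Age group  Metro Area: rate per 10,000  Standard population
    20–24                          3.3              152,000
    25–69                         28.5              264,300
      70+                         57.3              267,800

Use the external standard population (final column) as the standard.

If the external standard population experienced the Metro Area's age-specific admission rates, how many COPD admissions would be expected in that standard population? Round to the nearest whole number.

Expected COPD admissions = Σ (standard pop × age-specific rate ÷ 10,000)
= 152,000×3.3/10,000 + 264,300×28.5/10,000 + 267,800×57.3/10,000
= 50.16 + 753.25 + 1534.49 = 2337.91.

2338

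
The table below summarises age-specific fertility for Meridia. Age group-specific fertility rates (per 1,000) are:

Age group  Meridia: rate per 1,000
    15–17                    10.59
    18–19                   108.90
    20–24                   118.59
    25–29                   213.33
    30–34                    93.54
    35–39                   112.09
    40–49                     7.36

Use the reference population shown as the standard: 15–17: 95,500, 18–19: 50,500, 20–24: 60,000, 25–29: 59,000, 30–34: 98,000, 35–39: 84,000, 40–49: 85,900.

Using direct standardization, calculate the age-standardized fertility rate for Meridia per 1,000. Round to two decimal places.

85.25

Standard total = 532,900; weights = 0.1792, 0.0948, 0.1126, 0.1107, 0.1839, 0.1576, 0.1612.
Standardized rate: 0.1792×10.59 + 0.0948×108.90 + 0.1126×118.59 + 0.1107×213.33 + 0.1839×93.54 + 0.1576×112.09 + 0.1612×7.36 = 85.2456 per 1,000.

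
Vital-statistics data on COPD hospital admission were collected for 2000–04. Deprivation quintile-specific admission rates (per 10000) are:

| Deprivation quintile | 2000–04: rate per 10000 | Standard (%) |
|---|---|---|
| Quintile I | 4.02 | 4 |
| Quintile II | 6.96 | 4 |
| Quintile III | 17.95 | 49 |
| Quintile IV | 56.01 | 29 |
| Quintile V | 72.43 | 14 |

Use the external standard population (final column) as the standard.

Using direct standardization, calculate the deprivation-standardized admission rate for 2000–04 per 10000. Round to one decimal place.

35.6

Standard weights: 0.04, 0.04, 0.49, 0.29, 0.14.
Standardized rate: 0.0400×4.02 + 0.0400×6.96 + 0.4900×17.95 + 0.2900×56.01 + 0.1400×72.43 = 35.6178 per 10000.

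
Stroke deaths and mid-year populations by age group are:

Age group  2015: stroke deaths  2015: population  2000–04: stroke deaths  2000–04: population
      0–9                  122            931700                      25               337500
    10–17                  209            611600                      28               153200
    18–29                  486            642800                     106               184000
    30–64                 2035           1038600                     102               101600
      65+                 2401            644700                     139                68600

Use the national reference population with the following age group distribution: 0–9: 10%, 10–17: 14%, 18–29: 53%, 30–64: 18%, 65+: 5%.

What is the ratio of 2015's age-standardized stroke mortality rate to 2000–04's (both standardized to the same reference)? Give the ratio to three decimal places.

Age-specific rates per 100000 for 2015: 13.09, 34.17, 75.61, 195.94, 372.42.
For 2000–04: 7.41, 18.28, 57.61, 100.39, 202.62.
Standard weights: 0.10, 0.14, 0.53, 0.18, 0.05.
2015: 0.1000×13.09 + 0.1400×34.17 + 0.5300×75.61 + 0.1800×195.94 + 0.0500×372.42 = 100.0549 per 100000.
2000–04: 0.1000×7.41 + 0.1400×18.28 + 0.5300×57.61 + 0.1800×100.39 + 0.0500×202.62 = 62.0342 per 100000.
Ratio = 100.0549 ÷ 62.0342 = 1.61290.

1.613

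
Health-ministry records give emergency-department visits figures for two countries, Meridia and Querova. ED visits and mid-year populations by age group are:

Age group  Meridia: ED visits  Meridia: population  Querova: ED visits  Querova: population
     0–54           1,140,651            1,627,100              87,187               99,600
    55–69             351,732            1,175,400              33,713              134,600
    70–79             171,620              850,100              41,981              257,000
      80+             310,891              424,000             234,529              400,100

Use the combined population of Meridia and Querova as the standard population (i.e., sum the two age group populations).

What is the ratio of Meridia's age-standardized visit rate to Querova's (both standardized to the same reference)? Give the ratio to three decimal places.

Age-specific rates per 1,000 for Meridia: 701.033, 299.245, 201.882, 733.233.
For Querova: 875.371, 250.468, 163.350, 586.176.
Combined standard total = 4,967,900; weights = 0.3476, 0.2637, 0.2229, 0.1659.
Meridia: 0.3476×701.033 + 0.2637×299.245 + 0.2229×201.882 + 0.1659×733.233 = 489.1897 per 1,000.
Querova: 0.3476×875.371 + 0.2637×250.468 + 0.2229×163.350 + 0.1659×586.176 = 503.9412 per 1,000.
Ratio = 489.1897 ÷ 503.9412 = 0.97073.

0.971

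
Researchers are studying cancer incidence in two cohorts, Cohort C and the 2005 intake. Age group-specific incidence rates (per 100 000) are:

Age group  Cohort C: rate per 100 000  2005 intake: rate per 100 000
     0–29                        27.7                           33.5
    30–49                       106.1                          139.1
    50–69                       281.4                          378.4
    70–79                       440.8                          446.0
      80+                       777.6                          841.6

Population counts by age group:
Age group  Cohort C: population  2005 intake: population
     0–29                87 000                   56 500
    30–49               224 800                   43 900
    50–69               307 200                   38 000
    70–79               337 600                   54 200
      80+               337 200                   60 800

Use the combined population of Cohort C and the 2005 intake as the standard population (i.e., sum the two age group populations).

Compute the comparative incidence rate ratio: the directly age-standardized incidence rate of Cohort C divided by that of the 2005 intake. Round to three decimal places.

0.896

Combined standard total = 1 547 200; weights = 0.0927, 0.1737, 0.2231, 0.2532, 0.2572.
Cohort C: 0.0927×27.7 + 0.1737×106.1 + 0.2231×281.4 + 0.2532×440.8 + 0.2572×777.6 = 395.4327 per 100 000.
The 2005 intake: 0.0927×33.5 + 0.1737×139.1 + 0.2231×378.4 + 0.2532×446.0 + 0.2572×841.6 = 441.1238 per 100 000.
Ratio = 395.4327 ÷ 441.1238 = 0.89642.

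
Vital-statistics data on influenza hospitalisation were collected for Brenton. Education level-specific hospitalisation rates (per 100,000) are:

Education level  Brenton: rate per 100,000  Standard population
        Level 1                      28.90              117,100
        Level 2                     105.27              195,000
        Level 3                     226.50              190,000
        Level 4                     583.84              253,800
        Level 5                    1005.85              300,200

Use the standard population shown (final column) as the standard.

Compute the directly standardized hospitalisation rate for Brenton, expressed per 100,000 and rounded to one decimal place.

Standard total = 1,056,100; weights = 0.1109, 0.1846, 0.1799, 0.2403, 0.2843.
Standardized rate: 0.1109×28.90 + 0.1846×105.27 + 0.1799×226.50 + 0.2403×583.84 + 0.2843×1005.85 = 489.6142 per 100,000.

489.6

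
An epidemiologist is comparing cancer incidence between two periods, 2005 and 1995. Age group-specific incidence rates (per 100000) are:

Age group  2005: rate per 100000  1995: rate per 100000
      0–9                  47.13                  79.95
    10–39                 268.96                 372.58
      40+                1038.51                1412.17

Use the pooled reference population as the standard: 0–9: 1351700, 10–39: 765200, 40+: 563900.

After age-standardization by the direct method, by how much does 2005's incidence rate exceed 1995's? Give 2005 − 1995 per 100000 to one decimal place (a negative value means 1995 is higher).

Standard total = 2680800; weights = 0.5042, 0.2854, 0.2103.
2005: 0.5042×47.13 + 0.2854×268.96 + 0.2103×1038.51 = 318.9830 per 100000.
1995: 0.5042×79.95 + 0.2854×372.58 + 0.2103×1412.17 = 443.7068 per 100000.
Difference = 318.9830 − 443.7068 = -124.7238.

-124.7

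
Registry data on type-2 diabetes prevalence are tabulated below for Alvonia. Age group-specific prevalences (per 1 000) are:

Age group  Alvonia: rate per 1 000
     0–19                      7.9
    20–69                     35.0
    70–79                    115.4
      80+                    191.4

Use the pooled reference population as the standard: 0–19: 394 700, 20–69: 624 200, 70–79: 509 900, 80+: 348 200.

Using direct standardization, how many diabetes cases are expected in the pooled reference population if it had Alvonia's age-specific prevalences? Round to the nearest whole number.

150453

Expected diabetes cases = Σ (standard pop × age-specific rate ÷ 1 000)
= 394 700×7.9/1 000 + 624 200×35.0/1 000 + 509 900×115.4/1 000 + 348 200×191.4/1 000
= 3118.13 + 21847.00 + 58842.46 + 66645.48 = 150453.07.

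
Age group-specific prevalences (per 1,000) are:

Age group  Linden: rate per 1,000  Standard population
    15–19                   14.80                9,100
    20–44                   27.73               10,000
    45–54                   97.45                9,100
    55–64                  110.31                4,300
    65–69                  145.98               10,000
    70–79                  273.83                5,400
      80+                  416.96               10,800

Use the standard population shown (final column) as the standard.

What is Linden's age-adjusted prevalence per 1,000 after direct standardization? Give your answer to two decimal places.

156.98

Standard total = 58,700; weights = 0.1550, 0.1704, 0.1550, 0.0733, 0.1704, 0.0920, 0.1840.
Standardized rate: 0.1550×14.80 + 0.1704×27.73 + 0.1550×97.45 + 0.0733×110.31 + 0.1704×145.98 + 0.0920×273.83 + 0.1840×416.96 = 156.9805 per 1,000.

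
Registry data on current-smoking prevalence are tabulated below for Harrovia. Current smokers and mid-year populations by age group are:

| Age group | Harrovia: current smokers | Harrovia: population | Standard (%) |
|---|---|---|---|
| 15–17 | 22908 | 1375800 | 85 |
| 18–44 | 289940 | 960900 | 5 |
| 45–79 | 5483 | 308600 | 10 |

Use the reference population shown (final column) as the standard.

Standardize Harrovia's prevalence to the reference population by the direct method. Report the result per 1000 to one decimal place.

Age-specific rates per 1000 for Harrovia: 16.651, 301.738, 17.767.
Standard weights: 0.85, 0.05, 0.10.
Standardized rate: 0.8500×16.651 + 0.0500×301.738 + 0.1000×17.767 = 31.0167 per 1000.

31.0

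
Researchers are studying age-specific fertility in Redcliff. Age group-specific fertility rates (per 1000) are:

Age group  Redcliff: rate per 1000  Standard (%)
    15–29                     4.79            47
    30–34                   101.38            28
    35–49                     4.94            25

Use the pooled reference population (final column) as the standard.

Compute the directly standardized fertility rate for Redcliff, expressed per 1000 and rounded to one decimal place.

Standard weights: 0.47, 0.28, 0.25.
Standardized rate: 0.4700×4.79 + 0.2800×101.38 + 0.2500×4.94 = 31.8727 per 1000.

31.9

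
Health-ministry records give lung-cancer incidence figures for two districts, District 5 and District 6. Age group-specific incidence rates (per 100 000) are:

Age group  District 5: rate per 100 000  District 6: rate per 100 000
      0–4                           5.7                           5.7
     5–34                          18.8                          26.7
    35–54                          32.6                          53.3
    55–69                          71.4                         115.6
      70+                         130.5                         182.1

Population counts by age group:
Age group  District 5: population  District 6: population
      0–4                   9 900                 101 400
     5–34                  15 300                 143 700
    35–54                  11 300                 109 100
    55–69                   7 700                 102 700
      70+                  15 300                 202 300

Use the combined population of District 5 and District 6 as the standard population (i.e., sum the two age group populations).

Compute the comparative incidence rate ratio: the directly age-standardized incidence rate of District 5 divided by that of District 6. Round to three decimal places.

0.688

Combined standard total = 718 700; weights = 0.1549, 0.2212, 0.1675, 0.1536, 0.3028.
District 5: 0.1549×5.7 + 0.2212×18.8 + 0.1675×32.6 + 0.1536×71.4 + 0.3028×130.5 = 60.9823 per 100 000.
District 6: 0.1549×5.7 + 0.2212×26.7 + 0.1675×53.3 + 0.1536×115.6 + 0.3028×182.1 = 88.6103 per 100 000.
Ratio = 60.9823 ÷ 88.6103 = 0.68821.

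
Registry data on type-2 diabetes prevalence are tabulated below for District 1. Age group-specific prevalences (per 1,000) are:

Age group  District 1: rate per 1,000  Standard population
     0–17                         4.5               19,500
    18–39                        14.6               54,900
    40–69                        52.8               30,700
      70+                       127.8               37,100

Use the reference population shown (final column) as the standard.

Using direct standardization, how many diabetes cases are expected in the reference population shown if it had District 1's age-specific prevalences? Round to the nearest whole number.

Expected diabetes cases = Σ (standard pop × age-specific rate ÷ 1,000)
= 19,500×4.5/1,000 + 54,900×14.6/1,000 + 30,700×52.8/1,000 + 37,100×127.8/1,000
= 87.75 + 801.54 + 1620.96 + 4741.38 = 7251.63.

7252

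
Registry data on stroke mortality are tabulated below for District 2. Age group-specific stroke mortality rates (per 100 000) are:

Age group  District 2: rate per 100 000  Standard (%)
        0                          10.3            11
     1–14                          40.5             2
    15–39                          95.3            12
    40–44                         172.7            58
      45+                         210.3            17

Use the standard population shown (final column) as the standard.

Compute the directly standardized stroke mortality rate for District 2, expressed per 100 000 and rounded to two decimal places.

149.30

Standard weights: 0.11, 0.02, 0.12, 0.58, 0.17.
Standardized rate: 0.1100×10.3 + 0.0200×40.5 + 0.1200×95.3 + 0.5800×172.7 + 0.1700×210.3 = 149.2960 per 100 000.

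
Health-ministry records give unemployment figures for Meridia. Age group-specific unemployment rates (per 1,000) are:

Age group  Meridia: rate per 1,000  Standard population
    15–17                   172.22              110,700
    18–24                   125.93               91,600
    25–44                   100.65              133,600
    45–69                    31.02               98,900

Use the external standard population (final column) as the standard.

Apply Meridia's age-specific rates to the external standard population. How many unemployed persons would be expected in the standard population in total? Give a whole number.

Expected unemployed persons = Σ (standard pop × age-specific rate ÷ 1,000)
= 110,700×172.22/1,000 + 91,600×125.93/1,000 + 133,600×100.65/1,000 + 98,900×31.02/1,000
= 19064.75 + 11535.19 + 13446.84 + 3067.88 = 47114.66.

47115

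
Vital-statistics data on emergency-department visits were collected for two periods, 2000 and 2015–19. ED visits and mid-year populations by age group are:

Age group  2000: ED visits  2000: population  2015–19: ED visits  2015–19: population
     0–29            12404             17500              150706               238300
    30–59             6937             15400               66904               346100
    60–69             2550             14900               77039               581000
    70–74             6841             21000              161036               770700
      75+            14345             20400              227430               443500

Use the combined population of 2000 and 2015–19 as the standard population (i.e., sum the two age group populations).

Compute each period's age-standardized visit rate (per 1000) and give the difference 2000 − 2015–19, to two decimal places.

128.10

Age-specific rates per 1000 for 2000: 708.800, 450.455, 171.141, 325.762, 703.186.
For 2015–19: 632.421, 193.308, 132.597, 208.948, 512.807.
Combined standard total = 2468800; weights = 0.1036, 0.1464, 0.2414, 0.3207, 0.1879.
2000: 0.1036×708.800 + 0.1464×450.455 + 0.2414×171.141 + 0.3207×325.762 + 0.1879×703.186 = 417.3068 per 1000.
2015–19: 0.1036×632.421 + 0.1464×193.308 + 0.2414×132.597 + 0.3207×208.948 + 0.1879×512.807 = 289.2029 per 1000.
Difference = 417.3068 − 289.2029 = 128.1039.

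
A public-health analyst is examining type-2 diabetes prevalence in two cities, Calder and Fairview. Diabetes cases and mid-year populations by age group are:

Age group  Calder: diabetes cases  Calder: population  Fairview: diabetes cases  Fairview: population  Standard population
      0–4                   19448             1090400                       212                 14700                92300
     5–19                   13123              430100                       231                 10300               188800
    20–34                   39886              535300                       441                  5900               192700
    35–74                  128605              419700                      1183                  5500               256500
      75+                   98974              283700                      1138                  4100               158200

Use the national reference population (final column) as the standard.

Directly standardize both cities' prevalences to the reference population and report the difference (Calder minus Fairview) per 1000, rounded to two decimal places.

41.08

Age-specific rates per 1000 for Calder: 17.836, 30.512, 74.511, 306.421, 348.869.
For Fairview: 14.422, 22.427, 74.746, 215.091, 277.561.
Standard total = 888500; weights = 0.1039, 0.2125, 0.2169, 0.2887, 0.1781.
Calder: 0.1039×17.836 + 0.2125×30.512 + 0.2169×74.511 + 0.2887×306.421 + 0.1781×348.869 = 175.0740 per 1000.
Fairview: 0.1039×14.422 + 0.2125×22.427 + 0.2169×74.746 + 0.2887×215.091 + 0.1781×277.561 = 133.9897 per 1000.
Difference = 175.0740 − 133.9897 = 41.0843.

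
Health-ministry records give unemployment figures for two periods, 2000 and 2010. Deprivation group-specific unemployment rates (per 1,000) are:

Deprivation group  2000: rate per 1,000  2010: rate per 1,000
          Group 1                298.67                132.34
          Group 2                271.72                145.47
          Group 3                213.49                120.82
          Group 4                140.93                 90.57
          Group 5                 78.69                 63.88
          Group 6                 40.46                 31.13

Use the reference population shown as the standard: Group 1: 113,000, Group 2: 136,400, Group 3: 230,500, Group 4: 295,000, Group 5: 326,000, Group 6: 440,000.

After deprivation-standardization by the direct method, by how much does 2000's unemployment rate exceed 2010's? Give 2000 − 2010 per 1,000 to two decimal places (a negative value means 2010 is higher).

Standard total = 1,540,900; weights = 0.0733, 0.0885, 0.1496, 0.1914, 0.2116, 0.2855.
2000: 0.0733×298.67 + 0.0885×271.72 + 0.1496×213.49 + 0.1914×140.93 + 0.2116×78.69 + 0.2855×40.46 = 133.0725 per 1,000.
2010: 0.0733×132.34 + 0.0885×145.47 + 0.1496×120.82 + 0.1914×90.57 + 0.2116×63.88 + 0.2855×31.13 = 80.3983 per 1,000.
Difference = 133.0725 − 80.3983 = 52.6742.

52.67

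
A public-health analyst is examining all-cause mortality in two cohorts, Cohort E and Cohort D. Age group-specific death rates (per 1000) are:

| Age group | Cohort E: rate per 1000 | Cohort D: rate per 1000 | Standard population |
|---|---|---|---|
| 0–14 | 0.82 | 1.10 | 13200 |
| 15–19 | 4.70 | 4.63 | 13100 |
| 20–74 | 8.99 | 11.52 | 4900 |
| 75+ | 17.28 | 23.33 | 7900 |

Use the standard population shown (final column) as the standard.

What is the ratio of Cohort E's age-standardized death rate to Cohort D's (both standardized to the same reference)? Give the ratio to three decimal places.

0.801

Standard total = 39100; weights = 0.3376, 0.3350, 0.1253, 0.2020.
Cohort E: 0.3376×0.82 + 0.3350×4.70 + 0.1253×8.99 + 0.2020×17.28 = 6.4695 per 1000.
Cohort D: 0.3376×1.10 + 0.3350×4.63 + 0.1253×11.52 + 0.2020×23.33 = 8.0800 per 1000.
Ratio = 6.4695 ÷ 8.0800 = 0.80068.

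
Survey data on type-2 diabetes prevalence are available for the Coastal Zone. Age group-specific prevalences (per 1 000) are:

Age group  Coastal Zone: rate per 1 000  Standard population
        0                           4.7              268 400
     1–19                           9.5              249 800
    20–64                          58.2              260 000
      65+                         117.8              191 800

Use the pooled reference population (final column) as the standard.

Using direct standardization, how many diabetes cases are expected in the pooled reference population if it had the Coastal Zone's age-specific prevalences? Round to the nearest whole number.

41361

Expected diabetes cases = Σ (standard pop × age-specific rate ÷ 1 000)
= 268 400×4.7/1 000 + 249 800×9.5/1 000 + 260 000×58.2/1 000 + 191 800×117.8/1 000
= 1261.48 + 2373.10 + 15132.00 + 22594.04 = 41360.62.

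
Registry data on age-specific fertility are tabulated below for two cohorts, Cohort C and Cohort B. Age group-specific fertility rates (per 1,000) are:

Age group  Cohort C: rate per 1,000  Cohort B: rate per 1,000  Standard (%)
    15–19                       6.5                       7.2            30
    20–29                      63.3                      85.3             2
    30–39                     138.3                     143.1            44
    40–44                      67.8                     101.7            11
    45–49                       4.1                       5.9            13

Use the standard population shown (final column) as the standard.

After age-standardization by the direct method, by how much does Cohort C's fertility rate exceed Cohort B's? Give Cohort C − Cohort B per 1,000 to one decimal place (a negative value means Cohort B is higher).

-6.7

Standard weights: 0.30, 0.02, 0.44, 0.11, 0.13.
Cohort C: 0.3000×6.5 + 0.0200×63.3 + 0.4400×138.3 + 0.1100×67.8 + 0.1300×4.1 = 72.0590 per 1,000.
Cohort B: 0.3000×7.2 + 0.0200×85.3 + 0.4400×143.1 + 0.1100×101.7 + 0.1300×5.9 = 78.7840 per 1,000.
Difference = 72.0590 − 78.7840 = -6.7250.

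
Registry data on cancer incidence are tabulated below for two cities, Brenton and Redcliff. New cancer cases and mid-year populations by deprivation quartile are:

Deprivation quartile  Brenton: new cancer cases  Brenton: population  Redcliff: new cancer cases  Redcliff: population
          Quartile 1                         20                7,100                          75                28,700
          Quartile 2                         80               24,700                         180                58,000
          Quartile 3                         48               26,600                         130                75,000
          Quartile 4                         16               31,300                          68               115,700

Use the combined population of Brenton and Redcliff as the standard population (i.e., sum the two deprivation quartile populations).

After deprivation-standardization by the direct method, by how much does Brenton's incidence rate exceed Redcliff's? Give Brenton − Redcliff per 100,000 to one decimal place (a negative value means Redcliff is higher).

3.9

Deprivation-specific rates per 100,000 for Brenton: 281.69, 323.89, 180.45, 51.12.
For Redcliff: 261.32, 310.34, 173.33, 58.77.
Combined standard total = 367,100; weights = 0.0975, 0.2253, 0.2768, 0.4004.
Brenton: 0.0975×281.69 + 0.2253×323.89 + 0.2768×180.45 + 0.4004×51.12 = 170.8476 per 100,000.
Redcliff: 0.0975×261.32 + 0.2253×310.34 + 0.2768×173.33 + 0.4004×58.77 = 166.9059 per 100,000.
Difference = 170.8476 − 166.9059 = 3.9416.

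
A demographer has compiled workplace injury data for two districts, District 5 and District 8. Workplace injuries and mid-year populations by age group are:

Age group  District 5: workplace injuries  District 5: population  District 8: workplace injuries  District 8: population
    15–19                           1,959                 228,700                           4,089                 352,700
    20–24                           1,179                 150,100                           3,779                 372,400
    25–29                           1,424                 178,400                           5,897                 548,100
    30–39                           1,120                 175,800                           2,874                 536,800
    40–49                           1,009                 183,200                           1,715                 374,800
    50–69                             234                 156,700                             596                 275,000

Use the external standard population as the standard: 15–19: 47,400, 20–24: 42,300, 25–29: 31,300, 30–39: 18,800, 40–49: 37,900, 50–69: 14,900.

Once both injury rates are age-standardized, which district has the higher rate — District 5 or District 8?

Age-specific rates per 10,000 for District 5: 85.66, 78.55, 79.82, 63.71, 55.08, 14.93.
For District 8: 115.93, 101.48, 107.59, 53.54, 45.76, 21.67.
Standard total = 192,600; weights = 0.2461, 0.2196, 0.1625, 0.0976, 0.1968, 0.0774.
District 5: 0.2461×85.66 + 0.2196×78.55 + 0.1625×79.82 + 0.0976×63.71 + 0.1968×55.08 + 0.0774×14.93 = 69.5159 per 10,000.
District 8: 0.2461×115.93 + 0.2196×101.48 + 0.1625×107.59 + 0.0976×53.54 + 0.1968×45.76 + 0.0774×21.67 = 84.2108 per 10,000.

District 8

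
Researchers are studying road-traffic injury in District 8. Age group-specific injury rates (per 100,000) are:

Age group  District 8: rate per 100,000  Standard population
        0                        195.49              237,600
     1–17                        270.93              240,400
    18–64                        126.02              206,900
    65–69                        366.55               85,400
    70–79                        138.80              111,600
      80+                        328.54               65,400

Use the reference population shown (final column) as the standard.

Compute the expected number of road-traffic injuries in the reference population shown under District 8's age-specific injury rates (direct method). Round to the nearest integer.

Expected road-traffic injuries = Σ (standard pop × age-specific rate ÷ 100,000)
= 237,600×195.49/100,000 + 240,400×270.93/100,000 + 206,900×126.02/100,000 + 85,400×366.55/100,000 + 111,600×138.80/100,000 + 65,400×328.54/100,000
= 464.48 + 651.32 + 260.74 + 313.03 + 154.90 + 214.87 = 2059.34.

2059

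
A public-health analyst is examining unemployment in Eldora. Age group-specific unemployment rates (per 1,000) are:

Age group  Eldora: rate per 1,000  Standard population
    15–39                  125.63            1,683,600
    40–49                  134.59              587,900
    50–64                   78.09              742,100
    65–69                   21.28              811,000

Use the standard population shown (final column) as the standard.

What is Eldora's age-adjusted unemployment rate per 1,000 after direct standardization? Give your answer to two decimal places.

95.66

Standard total = 3,824,600; weights = 0.4402, 0.1537, 0.1940, 0.2120.
Standardized rate: 0.4402×125.63 + 0.1537×134.59 + 0.1940×78.09 + 0.2120×21.28 = 95.6557 per 1,000.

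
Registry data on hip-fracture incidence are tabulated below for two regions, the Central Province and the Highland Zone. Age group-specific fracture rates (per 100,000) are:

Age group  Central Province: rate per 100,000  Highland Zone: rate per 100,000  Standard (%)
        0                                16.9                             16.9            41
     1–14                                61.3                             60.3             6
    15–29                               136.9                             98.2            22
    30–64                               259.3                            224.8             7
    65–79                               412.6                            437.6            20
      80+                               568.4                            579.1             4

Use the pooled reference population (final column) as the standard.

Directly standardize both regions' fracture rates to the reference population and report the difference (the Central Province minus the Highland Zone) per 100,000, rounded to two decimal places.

5.56

Standard weights: 0.41, 0.06, 0.22, 0.07, 0.20, 0.04.
The Central Province: 0.4100×16.9 + 0.0600×61.3 + 0.2200×136.9 + 0.0700×259.3 + 0.2000×412.6 + 0.0400×568.4 = 164.1320 per 100,000.
The Highland Zone: 0.4100×16.9 + 0.0600×60.3 + 0.2200×98.2 + 0.0700×224.8 + 0.2000×437.6 + 0.0400×579.1 = 158.5710 per 100,000.
Difference = 164.1320 − 158.5710 = 5.5610.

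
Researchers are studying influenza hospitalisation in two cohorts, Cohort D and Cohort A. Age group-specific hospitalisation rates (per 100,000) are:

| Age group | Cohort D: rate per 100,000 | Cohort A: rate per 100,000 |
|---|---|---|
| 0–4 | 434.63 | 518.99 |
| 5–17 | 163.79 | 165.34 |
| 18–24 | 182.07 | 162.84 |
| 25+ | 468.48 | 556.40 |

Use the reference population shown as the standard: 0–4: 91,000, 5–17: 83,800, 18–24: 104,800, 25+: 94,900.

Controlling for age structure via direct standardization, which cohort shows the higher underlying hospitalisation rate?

Cohort A

Standard total = 374,500; weights = 0.2430, 0.2238, 0.2798, 0.2534.
Cohort D: 0.2430×434.63 + 0.2238×163.79 + 0.2798×182.07 + 0.2534×468.48 = 311.9269 per 100,000.
Cohort A: 0.2430×518.99 + 0.2238×165.34 + 0.2798×162.84 + 0.2534×556.40 = 349.6704 per 100,000.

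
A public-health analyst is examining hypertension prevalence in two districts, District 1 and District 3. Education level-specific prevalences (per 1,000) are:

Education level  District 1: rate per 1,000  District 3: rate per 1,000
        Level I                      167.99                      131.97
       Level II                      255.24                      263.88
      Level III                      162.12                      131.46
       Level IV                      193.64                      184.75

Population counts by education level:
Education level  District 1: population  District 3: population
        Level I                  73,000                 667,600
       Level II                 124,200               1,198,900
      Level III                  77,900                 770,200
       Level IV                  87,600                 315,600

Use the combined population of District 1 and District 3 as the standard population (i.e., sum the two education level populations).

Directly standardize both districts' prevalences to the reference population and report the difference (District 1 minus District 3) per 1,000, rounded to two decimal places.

Combined standard total = 3,315,000; weights = 0.2234, 0.3991, 0.2558, 0.1216.
District 1: 0.2234×167.99 + 0.3991×255.24 + 0.2558×162.12 + 0.1216×193.64 = 204.4317 per 1,000.
District 3: 0.2234×131.97 + 0.3991×263.88 + 0.2558×131.46 + 0.1216×184.75 = 190.9077 per 1,000.
Difference = 204.4317 − 190.9077 = 13.5240.

13.52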